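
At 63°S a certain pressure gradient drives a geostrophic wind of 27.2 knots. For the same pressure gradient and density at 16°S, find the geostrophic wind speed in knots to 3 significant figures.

With the same pressure gradient and density, V_g ∝ 1/f ∝ 1/sin φ.
V₂ = V₁ · sin φ₁ / sin φ₂ = 27.2 × sin 63° / sin 16°
V₂ = 27.2 × 0.8910/0.2756 = 87.9 knots

87.9 knots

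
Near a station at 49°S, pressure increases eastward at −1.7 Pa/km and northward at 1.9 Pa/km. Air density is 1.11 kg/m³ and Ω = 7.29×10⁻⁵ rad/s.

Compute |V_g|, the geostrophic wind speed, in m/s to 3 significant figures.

Coriolis parameter at 49°S:
f = 2Ω sin φ = 2 × 7.29×10⁻⁵ × sin 49° = 1.10×10⁻⁴ s⁻¹
In the Southern Hemisphere f is negative: f = −1.10×10⁻⁴ s⁻¹.
Component geostrophic relations (x east, y north):
u_g = −(1/(fρ)) ∂P/∂y,  v_g = (1/(fρ)) ∂P/∂x
u_g = −(1.9×10⁻³)/(−1.10×10⁻⁴ × 1.11) = 15.6 m/s;  v_g = (−1.7×10⁻³)/(−1.10×10⁻⁴ × 1.11) = 13.9 m/s
|V_g| = √(u_g² + v_g²) = 20.9 m/s

20.9 m/s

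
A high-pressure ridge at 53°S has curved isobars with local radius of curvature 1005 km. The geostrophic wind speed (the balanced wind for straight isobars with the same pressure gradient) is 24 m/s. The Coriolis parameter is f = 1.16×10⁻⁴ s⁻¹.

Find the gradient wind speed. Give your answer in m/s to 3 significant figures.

33.8 m/s

Around a high, pressure-gradient force acts outward with centrifugal, so Coriolis balances both:
fV = (1/ρ)|∂P/∂n| + V²/R  →  V² − fR·V + fR·V_g = 0
With fR = 1.16×10⁻⁴ × 1005×10³ m = 117 m/s:
V = [fR − √((fR)² − 4 fR V_g)]/2 = [117 − √(117² − 4×117×24)]/2 = 33.8 m/s
Supergeostrophic (V > V_g = 24 m/s), as expected around a high.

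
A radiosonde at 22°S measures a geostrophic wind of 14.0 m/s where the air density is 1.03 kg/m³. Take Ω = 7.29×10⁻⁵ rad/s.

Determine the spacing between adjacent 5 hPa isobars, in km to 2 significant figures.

630 km

Coriolis parameter at 22°S:
f = 2Ω sin φ = 2 × 7.29×10⁻⁵ × sin 22° = 5.46×10⁻⁵ s⁻¹
Geostrophic balance rearranged: |∂P/∂n| = f ρ V_g
|∂P/∂n| = 5.46×10⁻⁵ × 1.03 × 14.0 = 7.88×10⁻⁴ Pa/m
Isobar spacing: Δn = ΔP/|∂P/∂n| = 500 Pa / 7.88×10⁻⁴ Pa/m = 634851 m ≈ 630 km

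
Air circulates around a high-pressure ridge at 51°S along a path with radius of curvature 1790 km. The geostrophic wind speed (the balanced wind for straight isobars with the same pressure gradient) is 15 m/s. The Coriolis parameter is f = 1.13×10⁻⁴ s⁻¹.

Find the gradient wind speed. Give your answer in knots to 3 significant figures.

31.7 knots

Around a high, pressure-gradient force acts outward with centrifugal, so Coriolis balances both:
fV = (1/ρ)|∂P/∂n| + V²/R  →  V² − fR·V + fR·V_g = 0
With fR = 1.13×10⁻⁴ × 1790×10³ m = 202 m/s:
V = [fR − √((fR)² − 4 fR V_g)]/2 = [202 − √(202² − 4×202×15)]/2 = 16.3 m/s
Supergeostrophic (V > V_g = 15 m/s), as expected around a high.
Converting: 16.3 m/s × 1.944 = 31.7 knots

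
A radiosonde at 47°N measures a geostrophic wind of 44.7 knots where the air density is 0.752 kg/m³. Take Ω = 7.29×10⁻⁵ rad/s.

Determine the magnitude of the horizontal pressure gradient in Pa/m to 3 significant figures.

1.84×10⁻³ Pa/m

Coriolis parameter at 47°N:
f = 2Ω sin φ = 2 × 7.29×10⁻⁵ × sin 47° = 1.07×10⁻⁴ s⁻¹
Wind speed in SI: 44.7 knots = 23.0 m/s
Geostrophic balance rearranged: |∂P/∂n| = f ρ V_g
|∂P/∂n| = 1.07×10⁻⁴ × 0.752 × 23.0 = 1.84×10⁻³ Pa/m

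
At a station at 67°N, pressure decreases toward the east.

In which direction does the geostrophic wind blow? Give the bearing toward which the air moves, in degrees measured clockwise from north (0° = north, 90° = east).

180°

The pressure-gradient force points toward the east (bearing 090°).
Geostrophic balance: in the Northern Hemisphere the Coriolis force deflects motion to the right, so the geostrophic wind blows 90° to the right of the pressure-gradient force (low pressure on the left).
Rotating 090° by 90° clockwise gives 180° — the wind blows toward the south.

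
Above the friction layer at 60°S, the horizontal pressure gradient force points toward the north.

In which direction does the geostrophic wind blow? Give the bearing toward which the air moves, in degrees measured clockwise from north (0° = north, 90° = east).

The pressure-gradient force points toward the north (bearing 000°).
Geostrophic balance: in the Southern Hemisphere the Coriolis force deflects motion to the left, so the geostrophic wind blows 90° to the left of the pressure-gradient force (low pressure on the right).
Rotating 000° by 90° counterclockwise gives 270° — the wind blows toward the west.

270°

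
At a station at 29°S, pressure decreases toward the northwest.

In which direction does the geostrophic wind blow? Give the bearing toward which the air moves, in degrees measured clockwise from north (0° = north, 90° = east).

The pressure-gradient force points toward the northwest (bearing 315°).
Geostrophic balance: in the Southern Hemisphere the Coriolis force deflects motion to the left, so the geostrophic wind blows 90° to the left of the pressure-gradient force (low pressure on the right).
Rotating 315° by 90° counterclockwise gives 225° — the wind blows toward the southwest.

225°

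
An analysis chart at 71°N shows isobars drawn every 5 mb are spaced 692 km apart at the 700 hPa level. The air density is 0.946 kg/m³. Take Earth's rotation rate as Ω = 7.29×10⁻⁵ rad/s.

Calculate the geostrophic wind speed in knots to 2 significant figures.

11 knots

Coriolis parameter at 71°N:
f = 2Ω sin φ = 2 × 7.29×10⁻⁵ × sin 71° = 1.38×10⁻⁴ s⁻¹
Pressure gradient: |∂P/∂n| = 500 Pa / 692000 m = 7.23×10⁻⁴ Pa/m
Geostrophic balance (pressure-gradient force = Coriolis force):
V_g = (1/(fρ)) |∂P/∂n| = 7.23×10⁻⁴ / (1.38×10⁻⁴ × 0.946) = 5.54 m/s
Converting: 5.54 m/s × 1.944 = 11 knots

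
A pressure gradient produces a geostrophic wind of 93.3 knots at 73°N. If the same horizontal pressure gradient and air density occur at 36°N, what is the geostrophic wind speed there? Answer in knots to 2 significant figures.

With the same pressure gradient and density, V_g ∝ 1/f ∝ 1/sin φ.
V₂ = V₁ · sin φ₁ / sin φ₂ = 93.3 × sin 73° / sin 36°
V₂ = 93.3 × 0.9563/0.5878 = 150 knots

150 knots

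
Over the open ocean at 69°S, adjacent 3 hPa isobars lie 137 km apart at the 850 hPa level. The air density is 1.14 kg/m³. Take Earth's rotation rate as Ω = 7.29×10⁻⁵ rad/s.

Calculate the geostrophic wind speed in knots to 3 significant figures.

27.4 knots

Coriolis parameter at 69°S:
f = 2Ω sin φ = 2 × 7.29×10⁻⁵ × sin 69° = 1.36×10⁻⁴ s⁻¹
Pressure gradient: |∂P/∂n| = 300 Pa / 137000 m = 2.19×10⁻³ Pa/m
Geostrophic balance (pressure-gradient force = Coriolis force):
V_g = (1/(fρ)) |∂P/∂n| = 2.19×10⁻³ / (1.36×10⁻⁴ × 1.14) = 14.1 m/s
Converting: 14.1 m/s × 1.944 = 27.4 knots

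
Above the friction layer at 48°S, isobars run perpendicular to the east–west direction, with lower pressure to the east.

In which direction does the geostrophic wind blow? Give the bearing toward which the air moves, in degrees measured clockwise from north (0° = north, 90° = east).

000°

The pressure-gradient force points toward the east (bearing 090°).
Geostrophic balance: in the Southern Hemisphere the Coriolis force deflects motion to the left, so the geostrophic wind blows 90° to the left of the pressure-gradient force (low pressure on the right).
Rotating 090° by 90° counterclockwise gives 000° — the wind blows toward the north.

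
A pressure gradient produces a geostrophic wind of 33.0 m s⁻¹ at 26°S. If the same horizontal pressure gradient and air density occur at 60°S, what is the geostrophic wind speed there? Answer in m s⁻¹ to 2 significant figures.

With the same pressure gradient and density, V_g ∝ 1/f ∝ 1/sin φ.
V₂ = V₁ · sin φ₁ / sin φ₂ = 33.0 × sin 26° / sin 60°
V₂ = 33.0 × 0.4384/0.8660 = 17 m s⁻¹

17 m s⁻¹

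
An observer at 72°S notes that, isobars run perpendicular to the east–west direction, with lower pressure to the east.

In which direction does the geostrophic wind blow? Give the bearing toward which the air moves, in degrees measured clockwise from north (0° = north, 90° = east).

000°

The pressure-gradient force points toward the east (bearing 090°).
Geostrophic balance: in the Southern Hemisphere the Coriolis force deflects motion to the left, so the geostrophic wind blows 90° to the left of the pressure-gradient force (low pressure on the right).
Rotating 090° by 90° counterclockwise gives 000° — the wind blows toward the north.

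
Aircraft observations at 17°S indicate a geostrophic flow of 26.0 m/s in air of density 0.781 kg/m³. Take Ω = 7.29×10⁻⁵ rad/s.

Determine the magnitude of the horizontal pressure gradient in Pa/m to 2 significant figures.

Coriolis parameter at 17°S:
f = 2Ω sin φ = 2 × 7.29×10⁻⁵ × sin 17° = 4.26×10⁻⁵ s⁻¹
Geostrophic balance rearranged: |∂P/∂n| = f ρ V_g
|∂P/∂n| = 4.26×10⁻⁵ × 0.781 × 26.0 = 8.66×10⁻⁴ Pa/m

8.7×10⁻⁴ Pa/m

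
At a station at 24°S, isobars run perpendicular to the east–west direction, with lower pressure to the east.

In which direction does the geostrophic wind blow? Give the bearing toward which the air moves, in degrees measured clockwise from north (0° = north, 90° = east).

The pressure-gradient force points toward the east (bearing 090°).
Geostrophic balance: in the Southern Hemisphere the Coriolis force deflects motion to the left, so the geostrophic wind blows 90° to the left of the pressure-gradient force (low pressure on the right).
Rotating 090° by 90° counterclockwise gives 000° — the wind blows toward the north.

000°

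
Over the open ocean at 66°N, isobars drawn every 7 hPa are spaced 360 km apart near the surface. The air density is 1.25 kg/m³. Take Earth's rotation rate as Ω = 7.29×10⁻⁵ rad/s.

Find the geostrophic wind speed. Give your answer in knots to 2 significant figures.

Coriolis parameter at 66°N:
f = 2Ω sin φ = 2 × 7.29×10⁻⁵ × sin 66° = 1.33×10⁻⁴ s⁻¹
Pressure gradient: |∂P/∂n| = 700 Pa / 360000 m = 1.94×10⁻³ Pa/m
Geostrophic balance (pressure-gradient force = Coriolis force):
V_g = (1/(fρ)) |∂P/∂n| = 1.94×10⁻³ / (1.33×10⁻⁴ × 1.25) = 11.7 m/s
Converting: 11.7 m/s × 1.944 = 23 knots

23 knots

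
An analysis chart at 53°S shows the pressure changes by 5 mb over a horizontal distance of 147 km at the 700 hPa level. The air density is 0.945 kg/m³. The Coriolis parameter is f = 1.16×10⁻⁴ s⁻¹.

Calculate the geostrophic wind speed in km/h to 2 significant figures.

Pressure gradient: |∂P/∂n| = 500 Pa / 147000 m = 3.40×10⁻³ Pa/m
Geostrophic balance (pressure-gradient force = Coriolis force):
V_g = (1/(fρ)) |∂P/∂n| = 3.40×10⁻³ / (1.16×10⁻⁴ × 0.945) = 31.0 m/s
Converting: 31.0 m/s × 3.6 = 110 km/h

110 km/h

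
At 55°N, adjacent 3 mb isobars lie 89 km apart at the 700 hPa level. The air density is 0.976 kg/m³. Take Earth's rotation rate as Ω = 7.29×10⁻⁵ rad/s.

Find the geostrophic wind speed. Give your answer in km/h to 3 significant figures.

Coriolis parameter at 55°N:
f = 2Ω sin φ = 2 × 7.29×10⁻⁵ × sin 55° = 1.19×10⁻⁴ s⁻¹
Pressure gradient: |∂P/∂n| = 300 Pa / 89000 m = 3.37×10⁻³ Pa/m
Geostrophic balance (pressure-gradient force = Coriolis force):
V_g = (1/(fρ)) |∂P/∂n| = 3.37×10⁻³ / (1.19×10⁻⁴ × 0.976) = 28.9 m/s
Converting: 28.9 m/s × 3.6 = 104 km/h

104 km/h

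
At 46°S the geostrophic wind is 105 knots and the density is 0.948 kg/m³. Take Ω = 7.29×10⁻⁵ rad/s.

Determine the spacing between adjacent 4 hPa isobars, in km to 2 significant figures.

Coriolis parameter at 46°S:
f = 2Ω sin φ = 2 × 7.29×10⁻⁵ × sin 46° = 1.05×10⁻⁴ s⁻¹
Wind speed in SI: 105 knots = 54.0 m/s
Geostrophic balance rearranged: |∂P/∂n| = f ρ V_g
|∂P/∂n| = 1.05×10⁻⁴ × 0.948 × 54.0 = 5.37×10⁻³ Pa/m
Isobar spacing: Δn = ΔP/|∂P/∂n| = 400 Pa / 5.37×10⁻³ Pa/m = 74479 m ≈ 74 km

74 km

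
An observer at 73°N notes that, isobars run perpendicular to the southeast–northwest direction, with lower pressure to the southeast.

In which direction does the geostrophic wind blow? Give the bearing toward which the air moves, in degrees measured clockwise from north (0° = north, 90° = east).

225°

The pressure-gradient force points toward the southeast (bearing 135°).
Geostrophic balance: in the Northern Hemisphere the Coriolis force deflects motion to the right, so the geostrophic wind blows 90° to the right of the pressure-gradient force (low pressure on the left).
Rotating 135° by 90° clockwise gives 225° — the wind blows toward the southwest.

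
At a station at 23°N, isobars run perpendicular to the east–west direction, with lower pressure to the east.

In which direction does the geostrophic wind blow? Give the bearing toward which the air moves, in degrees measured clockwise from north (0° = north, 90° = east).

180°

The pressure-gradient force points toward the east (bearing 090°).
Geostrophic balance: in the Northern Hemisphere the Coriolis force deflects motion to the right, so the geostrophic wind blows 90° to the right of the pressure-gradient force (low pressure on the left).
Rotating 090° by 90° clockwise gives 180° — the wind blows toward the south.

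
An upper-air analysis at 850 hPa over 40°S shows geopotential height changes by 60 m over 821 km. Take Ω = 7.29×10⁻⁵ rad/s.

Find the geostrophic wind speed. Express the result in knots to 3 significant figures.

14.9 knots

Coriolis parameter at 40°S:
f = 2Ω sin φ = 2 × 7.29×10⁻⁵ × sin 40° = 9.37×10⁻⁵ s⁻¹
Height gradient: |∂Z/∂n| = 60 m / 821000 m = 7.31×10⁻⁵
On a pressure surface, geostrophic balance gives V_g = (g/f)|∂Z/∂n|:
V_g = 9.81 × 7.31×10⁻⁵ / 9.37×10⁻⁵ = 7.65 m/s
Converting: 7.65 m/s × 1.944 = 14.9 knots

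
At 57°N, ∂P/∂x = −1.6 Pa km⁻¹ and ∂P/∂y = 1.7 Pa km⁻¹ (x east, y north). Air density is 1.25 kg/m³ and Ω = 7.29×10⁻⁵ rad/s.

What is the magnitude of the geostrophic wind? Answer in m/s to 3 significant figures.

Coriolis parameter at 57°N:
f = 2Ω sin φ = 2 × 7.29×10⁻⁵ × sin 57° = 1.22×10⁻⁴ s⁻¹
Component geostrophic relations (x east, y north):
u_g = −(1/(fρ)) ∂P/∂y,  v_g = (1/(fρ)) ∂P/∂x
u_g = −(1.7×10⁻³)/(1.22×10⁻⁴ × 1.25) = −11.1 m/s;  v_g = (−1.6×10⁻³)/(1.22×10⁻⁴ × 1.25) = −10.5 m/s
|V_g| = √(u_g² + v_g²) = 15.3 m/s

15.3 m/s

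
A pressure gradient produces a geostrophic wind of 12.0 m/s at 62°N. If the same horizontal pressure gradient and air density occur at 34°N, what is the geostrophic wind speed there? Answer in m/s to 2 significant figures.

With the same pressure gradient and density, V_g ∝ 1/f ∝ 1/sin φ.
V₂ = V₁ · sin φ₁ / sin φ₂ = 12.0 × sin 62° / sin 34°
V₂ = 12.0 × 0.8829/0.5592 = 19 m/s

19 m/s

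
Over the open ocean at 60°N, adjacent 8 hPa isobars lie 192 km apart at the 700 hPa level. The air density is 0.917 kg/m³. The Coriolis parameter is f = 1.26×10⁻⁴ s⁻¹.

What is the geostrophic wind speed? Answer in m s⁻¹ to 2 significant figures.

36 m s⁻¹

Pressure gradient: |∂P/∂n| = 800 Pa / 192000 m = 4.17×10⁻³ Pa/m
Geostrophic balance (pressure-gradient force = Coriolis force):
V_g = (1/(fρ)) |∂P/∂n| = 4.17×10⁻³ / (1.26×10⁻⁴ × 0.917) = 36.1 m/s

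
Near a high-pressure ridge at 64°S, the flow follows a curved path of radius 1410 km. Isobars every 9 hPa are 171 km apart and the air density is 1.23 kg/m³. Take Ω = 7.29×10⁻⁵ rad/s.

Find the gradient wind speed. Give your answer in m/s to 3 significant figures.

Coriolis parameter at 64°S:
f = 2Ω sin φ = 2 × 7.29×10⁻⁵ × sin 64° = 1.31×10⁻⁴ s⁻¹
Pressure gradient: |∂P/∂n| = 900 Pa / 171000 m = 5.26×10⁻³ Pa/m
Geostrophic speed: V_g = |∂P/∂n|/(fρ) = 5.26×10⁻³/(1.31×10⁻⁴ × 1.23) = 32.7 m/s
Around a high, pressure-gradient force acts outward with centrifugal, so Coriolis balances both:
fV = (1/ρ)|∂P/∂n| + V²/R  →  V² − fR·V + fR·V_g = 0
With fR = 1.31×10⁻⁴ × 1410×10³ m = 185 m/s:
V = [fR − √((fR)² − 4 fR V_g)]/2 = [185 − √(185² − 4×185×32.7)]/2 = 42.4 m/s
Supergeostrophic (V > V_g = 32.7 m/s), as expected around a high.

42.4 m/s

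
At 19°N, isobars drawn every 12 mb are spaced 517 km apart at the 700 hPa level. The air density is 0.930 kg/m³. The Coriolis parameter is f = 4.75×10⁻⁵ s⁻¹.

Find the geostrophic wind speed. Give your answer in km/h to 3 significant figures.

Pressure gradient: |∂P/∂n| = 1200 Pa / 517000 m = 2.32×10⁻³ Pa/m
Geostrophic balance (pressure-gradient force = Coriolis force):
V_g = (1/(fρ)) |∂P/∂n| = 2.32×10⁻³ / (4.75×10⁻⁵ × 0.930) = 52.5 m/s
Converting: 52.5 m/s × 3.6 = 189 km/h

189 km/h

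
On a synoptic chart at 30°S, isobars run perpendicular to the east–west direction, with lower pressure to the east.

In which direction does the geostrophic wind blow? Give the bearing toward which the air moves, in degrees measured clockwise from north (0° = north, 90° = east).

The pressure-gradient force points toward the east (bearing 090°).
Geostrophic balance: in the Southern Hemisphere the Coriolis force deflects motion to the left, so the geostrophic wind blows 90° to the left of the pressure-gradient force (low pressure on the right).
Rotating 090° by 90° counterclockwise gives 000° — the wind blows toward the north.

000°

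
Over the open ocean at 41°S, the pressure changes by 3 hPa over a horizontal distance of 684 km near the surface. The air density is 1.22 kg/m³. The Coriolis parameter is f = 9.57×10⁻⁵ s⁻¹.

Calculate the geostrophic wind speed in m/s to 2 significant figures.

Pressure gradient: |∂P/∂n| = 300 Pa / 684000 m = 4.39×10⁻⁴ Pa/m
Geostrophic balance (pressure-gradient force = Coriolis force):
V_g = (1/(fρ)) |∂P/∂n| = 4.39×10⁻⁴ / (9.57×10⁻⁵ × 1.22) = 3.76 m/s

3.8 m/s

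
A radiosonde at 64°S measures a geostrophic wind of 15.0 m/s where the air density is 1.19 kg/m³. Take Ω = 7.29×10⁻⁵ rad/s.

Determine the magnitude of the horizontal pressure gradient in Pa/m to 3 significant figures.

2.34×10⁻³ Pa/m

Coriolis parameter at 64°S:
f = 2Ω sin φ = 2 × 7.29×10⁻⁵ × sin 64° = 1.31×10⁻⁴ s⁻¹
Geostrophic balance rearranged: |∂P/∂n| = f ρ V_g
|∂P/∂n| = 1.31×10⁻⁴ × 1.19 × 15.0 = 2.34×10⁻³ Pa/m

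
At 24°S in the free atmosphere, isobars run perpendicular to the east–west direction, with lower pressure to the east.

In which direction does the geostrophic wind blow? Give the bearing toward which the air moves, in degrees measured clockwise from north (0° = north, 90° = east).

The pressure-gradient force points toward the east (bearing 090°).
Geostrophic balance: in the Southern Hemisphere the Coriolis force deflects motion to the left, so the geostrophic wind blows 90° to the left of the pressure-gradient force (low pressure on the right).
Rotating 090° by 90° counterclockwise gives 000° — the wind blows toward the north.

000°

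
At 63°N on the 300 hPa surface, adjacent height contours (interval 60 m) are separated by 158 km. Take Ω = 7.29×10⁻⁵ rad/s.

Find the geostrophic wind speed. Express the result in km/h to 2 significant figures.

Coriolis parameter at 63°N:
f = 2Ω sin φ = 2 × 7.29×10⁻⁵ × sin 63° = 1.30×10⁻⁴ s⁻¹
Height gradient: |∂Z/∂n| = 60 m / 158000 m = 3.80×10⁻⁴
On a pressure surface, geostrophic balance gives V_g = (g/f)|∂Z/∂n|:
V_g = 9.81 × 3.80×10⁻⁴ / 1.30×10⁻⁴ = 28.7 m/s
Converting: 28.7 m/s × 3.6 = 100 km/h

100 km/h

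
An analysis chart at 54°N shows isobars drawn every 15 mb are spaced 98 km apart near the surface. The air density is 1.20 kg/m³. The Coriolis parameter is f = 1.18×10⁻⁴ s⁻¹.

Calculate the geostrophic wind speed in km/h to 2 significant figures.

390 km/h

Pressure gradient: |∂P/∂n| = 1500 Pa / 98000 m = 1.53×10⁻² Pa/m
Geostrophic balance (pressure-gradient force = Coriolis force):
V_g = (1/(fρ)) |∂P/∂n| = 1.53×10⁻² / (1.18×10⁻⁴ × 1.20) = 108 m/s
Converting: 108 m/s × 3.6 = 390 km/h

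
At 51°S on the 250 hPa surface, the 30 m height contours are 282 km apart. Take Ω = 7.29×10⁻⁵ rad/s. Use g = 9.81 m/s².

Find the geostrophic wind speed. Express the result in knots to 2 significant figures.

18 knots

Coriolis parameter at 51°S:
f = 2Ω sin φ = 2 × 7.29×10⁻⁵ × sin 51° = 1.13×10⁻⁴ s⁻¹
Height gradient: |∂Z/∂n| = 30 m / 282000 m = 1.06×10⁻⁴
On a pressure surface, geostrophic balance gives V_g = (g/f)|∂Z/∂n|:
V_g = 9.81 × 1.06×10⁻⁴ / 1.13×10⁻⁴ = 9.21 m/s
Converting: 9.21 m/s × 1.944 = 18 knots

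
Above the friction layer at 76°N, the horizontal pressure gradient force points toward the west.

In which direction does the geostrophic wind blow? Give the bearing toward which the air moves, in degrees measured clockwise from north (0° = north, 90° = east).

000°

The pressure-gradient force points toward the west (bearing 270°).
Geostrophic balance: in the Northern Hemisphere the Coriolis force deflects motion to the right, so the geostrophic wind blows 90° to the right of the pressure-gradient force (low pressure on the left).
Rotating 270° by 90° clockwise gives 000° — the wind blows toward the north.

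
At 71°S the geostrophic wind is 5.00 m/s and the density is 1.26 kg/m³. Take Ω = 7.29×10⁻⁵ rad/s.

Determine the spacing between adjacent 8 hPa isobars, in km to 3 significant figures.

921 km

Coriolis parameter at 71°S:
f = 2Ω sin φ = 2 × 7.29×10⁻⁵ × sin 71° = 1.38×10⁻⁴ s⁻¹
Geostrophic balance rearranged: |∂P/∂n| = f ρ V_g
|∂P/∂n| = 1.38×10⁻⁴ × 1.26 × 5.00 = 8.68×10⁻⁴ Pa/m
Isobar spacing: Δn = ΔP/|∂P/∂n| = 800 Pa / 8.68×10⁻⁴ Pa/m = 921132 m ≈ 921 km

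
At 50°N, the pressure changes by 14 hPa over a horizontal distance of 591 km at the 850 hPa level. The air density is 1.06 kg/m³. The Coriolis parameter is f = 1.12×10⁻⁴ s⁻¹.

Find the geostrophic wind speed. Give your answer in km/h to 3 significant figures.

71.8 km/h

Pressure gradient: |∂P/∂n| = 1400 Pa / 591000 m = 2.37×10⁻³ Pa/m
Geostrophic balance (pressure-gradient force = Coriolis force):
V_g = (1/(fρ)) |∂P/∂n| = 2.37×10⁻³ / (1.12×10⁻⁴ × 1.06) = 20.0 m/s
Converting: 20.0 m/s × 3.6 = 71.8 km/h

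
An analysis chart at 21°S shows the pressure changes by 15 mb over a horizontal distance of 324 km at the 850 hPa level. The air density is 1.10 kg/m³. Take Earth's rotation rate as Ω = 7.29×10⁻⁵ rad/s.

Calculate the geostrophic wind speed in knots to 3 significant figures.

Coriolis parameter at 21°S:
f = 2Ω sin φ = 2 × 7.29×10⁻⁵ × sin 21° = 5.23×10⁻⁵ s⁻¹
Pressure gradient: |∂P/∂n| = 1500 Pa / 324000 m = 4.63×10⁻³ Pa/m
Geostrophic balance (pressure-gradient force = Coriolis force):
V_g = (1/(fρ)) |∂P/∂n| = 4.63×10⁻³ / (5.23×10⁻⁵ × 1.10) = 80.6 m/s
Converting: 80.6 m/s × 1.944 = 157 knots

157 knots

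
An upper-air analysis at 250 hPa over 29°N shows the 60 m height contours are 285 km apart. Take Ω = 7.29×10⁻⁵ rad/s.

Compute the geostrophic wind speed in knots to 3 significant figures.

56.8 knots

Coriolis parameter at 29°N:
f = 2Ω sin φ = 2 × 7.29×10⁻⁵ × sin 29° = 7.07×10⁻⁵ s⁻¹
Height gradient: |∂Z/∂n| = 60 m / 285000 m = 2.11×10⁻⁴
On a pressure surface, geostrophic balance gives V_g = (g/f)|∂Z/∂n|:
V_g = 9.81 × 2.11×10⁻⁴ / 7.07×10⁻⁵ = 29.2 m/s
Converting: 29.2 m/s × 1.944 = 56.8 knots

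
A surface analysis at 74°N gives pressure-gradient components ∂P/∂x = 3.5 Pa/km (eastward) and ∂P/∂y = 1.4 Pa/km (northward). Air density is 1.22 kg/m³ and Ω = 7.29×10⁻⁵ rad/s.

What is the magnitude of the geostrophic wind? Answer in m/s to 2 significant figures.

Coriolis parameter at 74°N:
f = 2Ω sin φ = 2 × 7.29×10⁻⁵ × sin 74° = 1.40×10⁻⁴ s⁻¹
Component geostrophic relations (x east, y north):
u_g = −(1/(fρ)) ∂P/∂y,  v_g = (1/(fρ)) ∂P/∂x
u_g = −(1.4×10⁻³)/(1.40×10⁻⁴ × 1.22) = −8.19 m/s;  v_g = (3.5×10⁻³)/(1.40×10⁻⁴ × 1.22) = 20.5 m/s
|V_g| = √(u_g² + v_g²) = 22.0 m/s

22 m/s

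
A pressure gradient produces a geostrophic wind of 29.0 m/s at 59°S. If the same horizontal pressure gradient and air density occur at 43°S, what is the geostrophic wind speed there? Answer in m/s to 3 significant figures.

With the same pressure gradient and density, V_g ∝ 1/f ∝ 1/sin φ.
V₂ = V₁ · sin φ₁ / sin φ₂ = 29.0 × sin 59° / sin 43°
V₂ = 29.0 × 0.8572/0.6820 = 36.4 m/s

36.4 m/s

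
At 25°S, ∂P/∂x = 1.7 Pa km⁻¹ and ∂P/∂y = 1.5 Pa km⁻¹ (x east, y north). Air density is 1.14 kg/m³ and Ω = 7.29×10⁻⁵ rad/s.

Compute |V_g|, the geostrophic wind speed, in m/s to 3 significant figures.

Coriolis parameter at 25°S:
f = 2Ω sin φ = 2 × 7.29×10⁻⁵ × sin 25° = 6.16×10⁻⁵ s⁻¹
In the Southern Hemisphere f is negative: f = −6.16×10⁻⁵ s⁻¹.
Component geostrophic relations (x east, y north):
u_g = −(1/(fρ)) ∂P/∂y,  v_g = (1/(fρ)) ∂P/∂x
u_g = −(1.5×10⁻³)/(−6.16×10⁻⁵ × 1.14) = 21.4 m/s;  v_g = (1.7×10⁻³)/(−6.16×10⁻⁵ × 1.14) = −24.2 m/s
|V_g| = √(u_g² + v_g²) = 32.3 m/s

32.3 m/s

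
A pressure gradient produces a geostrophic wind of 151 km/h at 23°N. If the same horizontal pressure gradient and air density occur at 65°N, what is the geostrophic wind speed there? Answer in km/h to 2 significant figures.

With the same pressure gradient and density, V_g ∝ 1/f ∝ 1/sin φ.
V₂ = V₁ · sin φ₁ / sin φ₂ = 151 × sin 23° / sin 65°
V₂ = 151 × 0.3907/0.9063 = 65 km/h

65 km/h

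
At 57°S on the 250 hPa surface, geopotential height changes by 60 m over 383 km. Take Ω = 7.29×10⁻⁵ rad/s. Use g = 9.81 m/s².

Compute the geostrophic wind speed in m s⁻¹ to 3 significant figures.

Coriolis parameter at 57°S:
f = 2Ω sin φ = 2 × 7.29×10⁻⁵ × sin 57° = 1.22×10⁻⁴ s⁻¹
Height gradient: |∂Z/∂n| = 60 m / 383000 m = 1.57×10⁻⁴
On a pressure surface, geostrophic balance gives V_g = (g/f)|∂Z/∂n|:
V_g = 9.81 × 1.57×10⁻⁴ / 1.22×10⁻⁴ = 12.6 m/s

12.6 m s⁻¹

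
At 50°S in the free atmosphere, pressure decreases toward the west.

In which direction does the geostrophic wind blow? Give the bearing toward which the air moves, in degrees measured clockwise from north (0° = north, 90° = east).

180°

The pressure-gradient force points toward the west (bearing 270°).
Geostrophic balance: in the Southern Hemisphere the Coriolis force deflects motion to the left, so the geostrophic wind blows 90° to the left of the pressure-gradient force (low pressure on the right).
Rotating 270° by 90° counterclockwise gives 180° — the wind blows toward the south.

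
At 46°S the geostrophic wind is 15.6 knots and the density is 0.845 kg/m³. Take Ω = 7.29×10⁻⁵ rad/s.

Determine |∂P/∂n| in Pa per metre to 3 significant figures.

Coriolis parameter at 46°S:
f = 2Ω sin φ = 2 × 7.29×10⁻⁵ × sin 46° = 1.05×10⁻⁴ s⁻¹
Wind speed in SI: 15.6 knots = 8.03 m/s
Geostrophic balance rearranged: |∂P/∂n| = f ρ V_g
|∂P/∂n| = 1.05×10⁻⁴ × 0.845 × 8.03 = 7.11×10⁻⁴ Pa/m

7.11×10⁻⁴ Pa/m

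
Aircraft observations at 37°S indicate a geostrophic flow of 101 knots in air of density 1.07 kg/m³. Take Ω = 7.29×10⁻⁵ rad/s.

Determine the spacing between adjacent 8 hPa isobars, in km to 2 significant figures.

160 km

Coriolis parameter at 37°S:
f = 2Ω sin φ = 2 × 7.29×10⁻⁵ × sin 37° = 8.77×10⁻⁵ s⁻¹
Wind speed in SI: 101 knots = 52.0 m/s
Geostrophic balance rearranged: |∂P/∂n| = f ρ V_g
|∂P/∂n| = 8.77×10⁻⁵ × 1.07 × 52.0 = 4.88×10⁻³ Pa/m
Isobar spacing: Δn = ΔP/|∂P/∂n| = 800 Pa / 4.88×10⁻³ Pa/m = 163993 m ≈ 160 km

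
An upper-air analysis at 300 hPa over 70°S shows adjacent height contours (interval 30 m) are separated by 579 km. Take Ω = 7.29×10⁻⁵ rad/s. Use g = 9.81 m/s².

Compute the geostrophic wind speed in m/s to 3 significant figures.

3.71 m/s

Coriolis parameter at 70°S:
f = 2Ω sin φ = 2 × 7.29×10⁻⁵ × sin 70° = 1.37×10⁻⁴ s⁻¹
Height gradient: |∂Z/∂n| = 30 m / 579000 m = 5.18×10⁻⁵
On a pressure surface, geostrophic balance gives V_g = (g/f)|∂Z/∂n|:
V_g = 9.81 × 5.18×10⁻⁵ / 1.37×10⁻⁴ = 3.71 m/s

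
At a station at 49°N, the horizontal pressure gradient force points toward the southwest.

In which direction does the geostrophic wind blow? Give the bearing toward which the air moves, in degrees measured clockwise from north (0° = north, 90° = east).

315°

The pressure-gradient force points toward the southwest (bearing 225°).
Geostrophic balance: in the Northern Hemisphere the Coriolis force deflects motion to the right, so the geostrophic wind blows 90° to the right of the pressure-gradient force (low pressure on the left).
Rotating 225° by 90° clockwise gives 315° — the wind blows toward the northwest.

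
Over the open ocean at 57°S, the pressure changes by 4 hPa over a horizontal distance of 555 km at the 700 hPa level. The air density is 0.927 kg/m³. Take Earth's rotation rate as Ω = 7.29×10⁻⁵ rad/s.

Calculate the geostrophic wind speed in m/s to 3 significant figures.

6.36 m/s

Coriolis parameter at 57°S:
f = 2Ω sin φ = 2 × 7.29×10⁻⁵ × sin 57° = 1.22×10⁻⁴ s⁻¹
Pressure gradient: |∂P/∂n| = 400 Pa / 555000 m = 7.21×10⁻⁴ Pa/m
Geostrophic balance (pressure-gradient force = Coriolis force):
V_g = (1/(fρ)) |∂P/∂n| = 7.21×10⁻⁴ / (1.22×10⁻⁴ × 0.927) = 6.36 m/s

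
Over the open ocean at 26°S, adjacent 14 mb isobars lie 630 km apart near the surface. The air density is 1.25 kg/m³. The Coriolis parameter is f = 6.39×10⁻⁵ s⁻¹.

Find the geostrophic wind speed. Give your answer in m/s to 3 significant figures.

27.8 m/s

Pressure gradient: |∂P/∂n| = 1400 Pa / 630000 m = 2.22×10⁻³ Pa/m
Geostrophic balance (pressure-gradient force = Coriolis force):
V_g = (1/(fρ)) |∂P/∂n| = 2.22×10⁻³ / (6.39×10⁻⁵ × 1.25) = 27.8 m/s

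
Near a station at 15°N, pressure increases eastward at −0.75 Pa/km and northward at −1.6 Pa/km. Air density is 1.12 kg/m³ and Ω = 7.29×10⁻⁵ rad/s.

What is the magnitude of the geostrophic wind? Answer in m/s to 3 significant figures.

Coriolis parameter at 15°N:
f = 2Ω sin φ = 2 × 7.29×10⁻⁵ × sin 15° = 3.77×10⁻⁵ s⁻¹
Component geostrophic relations (x east, y north):
u_g = −(1/(fρ)) ∂P/∂y,  v_g = (1/(fρ)) ∂P/∂x
u_g = −(−1.6×10⁻³)/(3.77×10⁻⁵ × 1.12) = 37.9 m/s;  v_g = (−0.75×10⁻³)/(3.77×10⁻⁵ × 1.12) = −17.7 m/s
|V_g| = √(u_g² + v_g²) = 41.8 m/s

41.8 m/s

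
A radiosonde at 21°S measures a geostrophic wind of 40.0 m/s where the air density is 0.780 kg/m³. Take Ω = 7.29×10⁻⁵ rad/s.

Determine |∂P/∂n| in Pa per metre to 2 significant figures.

1.6×10⁻³ Pa/m

Coriolis parameter at 21°S:
f = 2Ω sin φ = 2 × 7.29×10⁻⁵ × sin 21° = 5.23×10⁻⁵ s⁻¹
Geostrophic balance rearranged: |∂P/∂n| = f ρ V_g
|∂P/∂n| = 5.23×10⁻⁵ × 0.780 × 40.0 = 1.63×10⁻³ Pa/m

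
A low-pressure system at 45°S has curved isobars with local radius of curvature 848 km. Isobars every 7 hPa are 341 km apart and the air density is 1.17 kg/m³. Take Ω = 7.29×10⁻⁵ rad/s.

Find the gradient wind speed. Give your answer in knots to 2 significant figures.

Coriolis parameter at 45°S:
f = 2Ω sin φ = 2 × 7.29×10⁻⁵ × sin 45° = 1.03×10⁻⁴ s⁻¹
Pressure gradient: |∂P/∂n| = 700 Pa / 341000 m = 2.05×10⁻³ Pa/m
Geostrophic speed: V_g = |∂P/∂n|/(fρ) = 2.05×10⁻³/(1.03×10⁻⁴ × 1.17) = 17.0 m/s
Around a low, centrifugal force acts outward with Coriolis, so pressure-gradient force balances both:
(1/ρ)|∂P/∂n| = fV + V²/R  →  V² + fR·V − fR·V_g = 0
With fR = 1.03×10⁻⁴ × 848×10³ m = 87.4 m/s:
V = [−fR + √((fR)² + 4 fR V_g)]/2 = [−87.4 + √(87.4² + 4×87.4×17)]/2 = 14.6 m/s
Subgeostrophic (V < V_g = 17 m/s), as expected around a low.
Converting: 14.6 m/s × 1.944 = 28 knots

28 knots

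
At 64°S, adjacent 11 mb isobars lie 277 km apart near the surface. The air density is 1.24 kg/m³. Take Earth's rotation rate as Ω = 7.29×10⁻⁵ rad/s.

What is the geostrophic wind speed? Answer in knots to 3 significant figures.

Coriolis parameter at 64°S:
f = 2Ω sin φ = 2 × 7.29×10⁻⁵ × sin 64° = 1.31×10⁻⁴ s⁻¹
Pressure gradient: |∂P/∂n| = 1100 Pa / 277000 m = 3.97×10⁻³ Pa/m
Geostrophic balance (pressure-gradient force = Coriolis force):
V_g = (1/(fρ)) |∂P/∂n| = 3.97×10⁻³ / (1.31×10⁻⁴ × 1.24) = 24.4 m/s
Converting: 24.4 m/s × 1.944 = 47.5 knots

47.5 knots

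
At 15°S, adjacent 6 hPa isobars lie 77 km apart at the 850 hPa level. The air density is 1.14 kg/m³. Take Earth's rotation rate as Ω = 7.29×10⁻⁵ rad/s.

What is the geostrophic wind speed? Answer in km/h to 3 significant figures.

Coriolis parameter at 15°S:
f = 2Ω sin φ = 2 × 7.29×10⁻⁵ × sin 15° = 3.77×10⁻⁵ s⁻¹
Pressure gradient: |∂P/∂n| = 600 Pa / 77000 m = 7.79×10⁻³ Pa/m
Geostrophic balance (pressure-gradient force = Coriolis force):
V_g = (1/(fρ)) |∂P/∂n| = 7.79×10⁻³ / (3.77×10⁻⁵ × 1.14) = 181 m/s
Converting: 181 m/s × 3.6 = 652 km/h

652 km/h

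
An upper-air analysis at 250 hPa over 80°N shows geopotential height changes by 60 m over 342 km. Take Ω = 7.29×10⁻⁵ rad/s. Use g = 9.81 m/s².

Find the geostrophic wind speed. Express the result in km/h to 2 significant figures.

Coriolis parameter at 80°N:
f = 2Ω sin φ = 2 × 7.29×10⁻⁵ × sin 80° = 1.44×10⁻⁴ s⁻¹
Height gradient: |∂Z/∂n| = 60 m / 342000 m = 1.75×10⁻⁴
On a pressure surface, geostrophic balance gives V_g = (g/f)|∂Z/∂n|:
V_g = 9.81 × 1.75×10⁻⁴ / 1.44×10⁻⁴ = 12.0 m/s
Converting: 12.0 m/s × 3.6 = 43 km/h

43 km/h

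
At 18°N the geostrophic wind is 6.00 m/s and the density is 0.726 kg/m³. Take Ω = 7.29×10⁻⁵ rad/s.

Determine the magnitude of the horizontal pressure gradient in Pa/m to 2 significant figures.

Coriolis parameter at 18°N:
f = 2Ω sin φ = 2 × 7.29×10⁻⁵ × sin 18° = 4.51×10⁻⁵ s⁻¹
Geostrophic balance rearranged: |∂P/∂n| = f ρ V_g
|∂P/∂n| = 4.51×10⁻⁵ × 0.726 × 6.00 = 1.96×10⁻⁴ Pa/m

2.0×10⁻⁴ Pa/m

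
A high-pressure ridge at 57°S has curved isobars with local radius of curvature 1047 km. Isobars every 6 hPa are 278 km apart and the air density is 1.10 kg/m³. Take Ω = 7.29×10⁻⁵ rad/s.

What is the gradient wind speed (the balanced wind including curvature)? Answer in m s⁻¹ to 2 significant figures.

Coriolis parameter at 57°S:
f = 2Ω sin φ = 2 × 7.29×10⁻⁵ × sin 57° = 1.22×10⁻⁴ s⁻¹
Pressure gradient: |∂P/∂n| = 600 Pa / 278000 m = 2.16×10⁻³ Pa/m
Geostrophic speed: V_g = |∂P/∂n|/(fρ) = 2.16×10⁻³/(1.22×10⁻⁴ × 1.10) = 16.0 m/s
Around a high, pressure-gradient force acts outward with centrifugal, so Coriolis balances both:
fV = (1/ρ)|∂P/∂n| + V²/R  →  V² − fR·V + fR·V_g = 0
With fR = 1.22×10⁻⁴ × 1047×10³ m = 128 m/s:
V = [fR − √((fR)² − 4 fR V_g)]/2 = [128 − √(128² − 4×128×16)]/2 = 18.8 m/s
Supergeostrophic (V > V_g = 16 m/s), as expected around a high.

19 m s⁻¹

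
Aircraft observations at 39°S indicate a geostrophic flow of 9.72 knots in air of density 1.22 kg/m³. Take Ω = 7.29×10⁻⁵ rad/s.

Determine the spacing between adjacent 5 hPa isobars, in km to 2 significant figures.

Coriolis parameter at 39°S:
f = 2Ω sin φ = 2 × 7.29×10⁻⁵ × sin 39° = 9.18×10⁻⁵ s⁻¹
Wind speed in SI: 9.72 knots = 5.00 m/s
Geostrophic balance rearranged: |∂P/∂n| = f ρ V_g
|∂P/∂n| = 9.18×10⁻⁵ × 1.22 × 5.00 = 5.60×10⁻⁴ Pa/m
Isobar spacing: Δn = ΔP/|∂P/∂n| = 500 Pa / 5.60×10⁻⁴ Pa/m = 893257 m ≈ 890 km

890 km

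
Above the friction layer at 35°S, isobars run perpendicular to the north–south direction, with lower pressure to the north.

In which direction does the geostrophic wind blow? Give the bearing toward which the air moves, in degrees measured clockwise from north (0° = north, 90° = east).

270°

The pressure-gradient force points toward the north (bearing 000°).
Geostrophic balance: in the Southern Hemisphere the Coriolis force deflects motion to the left, so the geostrophic wind blows 90° to the left of the pressure-gradient force (low pressure on the right).
Rotating 000° by 90° counterclockwise gives 270° — the wind blows toward the west.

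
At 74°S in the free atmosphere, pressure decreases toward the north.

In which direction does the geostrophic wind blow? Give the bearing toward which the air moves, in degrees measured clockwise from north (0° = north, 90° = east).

The pressure-gradient force points toward the north (bearing 000°).
Geostrophic balance: in the Southern Hemisphere the Coriolis force deflects motion to the left, so the geostrophic wind blows 90° to the left of the pressure-gradient force (low pressure on the right).
Rotating 000° by 90° counterclockwise gives 270° — the wind blows toward the west.

270°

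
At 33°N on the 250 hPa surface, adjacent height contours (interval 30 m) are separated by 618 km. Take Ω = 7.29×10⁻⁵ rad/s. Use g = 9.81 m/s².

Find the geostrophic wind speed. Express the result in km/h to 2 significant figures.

Coriolis parameter at 33°N:
f = 2Ω sin φ = 2 × 7.29×10⁻⁵ × sin 33° = 7.94×10⁻⁵ s⁻¹
Height gradient: |∂Z/∂n| = 30 m / 618000 m = 4.85×10⁻⁵
On a pressure surface, geostrophic balance gives V_g = (g/f)|∂Z/∂n|:
V_g = 9.81 × 4.85×10⁻⁵ / 7.94×10⁻⁵ = 6.00 m/s
Converting: 6.00 m/s × 3.6 = 22 km/h

22 km/h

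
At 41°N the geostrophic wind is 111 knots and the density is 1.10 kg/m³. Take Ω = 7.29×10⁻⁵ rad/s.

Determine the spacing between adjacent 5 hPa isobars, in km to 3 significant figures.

83.2 km

Coriolis parameter at 41°N:
f = 2Ω sin φ = 2 × 7.29×10⁻⁵ × sin 41° = 9.57×10⁻⁵ s⁻¹
Wind speed in SI: 111 knots = 57.1 m/s
Geostrophic balance rearranged: |∂P/∂n| = f ρ V_g
|∂P/∂n| = 9.57×10⁻⁵ × 1.10 × 57.1 = 6.01×10⁻³ Pa/m
Isobar spacing: Δn = ΔP/|∂P/∂n| = 500 Pa / 6.01×10⁻³ Pa/m = 83218 m ≈ 83.2 km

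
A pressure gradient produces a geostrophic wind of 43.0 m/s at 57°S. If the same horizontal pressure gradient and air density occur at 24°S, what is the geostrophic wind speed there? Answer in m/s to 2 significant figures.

With the same pressure gradient and density, V_g ∝ 1/f ∝ 1/sin φ.
V₂ = V₁ · sin φ₁ / sin φ₂ = 43.0 × sin 57° / sin 24°
V₂ = 43.0 × 0.8387/0.4067 = 89 m/s

89 m/s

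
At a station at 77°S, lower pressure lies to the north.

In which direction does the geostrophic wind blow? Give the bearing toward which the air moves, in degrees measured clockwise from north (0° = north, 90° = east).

270°

The pressure-gradient force points toward the north (bearing 000°).
Geostrophic balance: in the Southern Hemisphere the Coriolis force deflects motion to the left, so the geostrophic wind blows 90° to the left of the pressure-gradient force (low pressure on the right).
Rotating 000° by 90° counterclockwise gives 270° — the wind blows toward the west.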